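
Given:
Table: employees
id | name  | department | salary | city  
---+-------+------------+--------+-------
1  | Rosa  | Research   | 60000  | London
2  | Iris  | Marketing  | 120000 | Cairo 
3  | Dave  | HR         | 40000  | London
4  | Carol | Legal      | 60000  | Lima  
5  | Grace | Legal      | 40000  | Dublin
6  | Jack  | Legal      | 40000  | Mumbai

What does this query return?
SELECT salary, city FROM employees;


Projecting columns: salary, city

6 rows:
60000, London
120000, Cairo
40000, London
60000, Lima
40000, Dublin
40000, Mumbai


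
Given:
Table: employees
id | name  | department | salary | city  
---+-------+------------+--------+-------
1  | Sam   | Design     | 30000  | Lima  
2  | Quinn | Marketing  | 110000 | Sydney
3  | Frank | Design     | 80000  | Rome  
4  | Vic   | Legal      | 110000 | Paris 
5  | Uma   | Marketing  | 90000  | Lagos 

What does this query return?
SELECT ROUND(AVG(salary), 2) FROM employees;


SUM(salary) = 420000
COUNT = 5
ROUND(AVG, 2) = ROUND(420000 / 5, 2) = 84000.0

84000.0


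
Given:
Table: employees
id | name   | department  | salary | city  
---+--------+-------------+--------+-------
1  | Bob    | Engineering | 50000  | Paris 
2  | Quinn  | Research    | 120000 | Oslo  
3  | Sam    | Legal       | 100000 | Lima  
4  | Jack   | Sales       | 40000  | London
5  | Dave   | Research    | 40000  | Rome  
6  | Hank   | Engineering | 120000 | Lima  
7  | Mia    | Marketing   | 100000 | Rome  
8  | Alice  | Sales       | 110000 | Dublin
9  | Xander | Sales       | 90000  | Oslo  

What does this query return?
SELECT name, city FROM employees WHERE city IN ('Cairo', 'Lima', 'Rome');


Filtering: city IN ('Cairo', 'Lima', 'Rome')
Matching: 4 rows

4 rows:
Sam, Lima
Dave, Rome
Hank, Lima
Mia, Rome


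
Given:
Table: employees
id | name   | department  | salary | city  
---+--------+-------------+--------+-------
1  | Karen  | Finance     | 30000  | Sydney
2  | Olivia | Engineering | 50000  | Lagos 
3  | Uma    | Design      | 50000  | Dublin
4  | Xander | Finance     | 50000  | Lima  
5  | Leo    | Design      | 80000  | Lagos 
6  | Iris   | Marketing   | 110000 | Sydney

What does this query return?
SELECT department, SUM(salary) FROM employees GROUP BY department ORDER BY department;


Summing salary within each department:
  Design: 50000 + 80000 = 130000
  Engineering: 50000 = 50000
  Finance: 30000 + 50000 = 80000
  Marketing: 110000 = 110000


4 groups:
Design, 130000
Engineering, 50000
Finance, 80000
Marketing, 110000


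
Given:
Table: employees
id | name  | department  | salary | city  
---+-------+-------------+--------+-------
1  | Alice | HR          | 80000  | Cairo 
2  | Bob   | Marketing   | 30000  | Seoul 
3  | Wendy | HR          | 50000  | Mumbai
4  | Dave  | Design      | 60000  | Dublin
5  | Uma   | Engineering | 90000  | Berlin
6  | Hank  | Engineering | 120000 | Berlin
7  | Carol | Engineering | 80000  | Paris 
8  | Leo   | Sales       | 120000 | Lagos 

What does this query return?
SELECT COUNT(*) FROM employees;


COUNT(*) counts all rows

8


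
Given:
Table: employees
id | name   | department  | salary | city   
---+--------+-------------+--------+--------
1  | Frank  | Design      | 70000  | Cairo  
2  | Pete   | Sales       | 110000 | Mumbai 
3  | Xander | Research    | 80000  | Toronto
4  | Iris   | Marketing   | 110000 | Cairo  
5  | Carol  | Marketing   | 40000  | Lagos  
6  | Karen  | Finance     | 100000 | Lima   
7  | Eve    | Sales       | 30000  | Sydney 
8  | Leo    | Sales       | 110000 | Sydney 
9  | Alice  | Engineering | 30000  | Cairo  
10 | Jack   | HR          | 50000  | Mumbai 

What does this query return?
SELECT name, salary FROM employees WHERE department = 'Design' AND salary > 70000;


Filtering: department = 'Design' AND salary > 70000
Matching: 0 rows

Empty result set (0 rows)


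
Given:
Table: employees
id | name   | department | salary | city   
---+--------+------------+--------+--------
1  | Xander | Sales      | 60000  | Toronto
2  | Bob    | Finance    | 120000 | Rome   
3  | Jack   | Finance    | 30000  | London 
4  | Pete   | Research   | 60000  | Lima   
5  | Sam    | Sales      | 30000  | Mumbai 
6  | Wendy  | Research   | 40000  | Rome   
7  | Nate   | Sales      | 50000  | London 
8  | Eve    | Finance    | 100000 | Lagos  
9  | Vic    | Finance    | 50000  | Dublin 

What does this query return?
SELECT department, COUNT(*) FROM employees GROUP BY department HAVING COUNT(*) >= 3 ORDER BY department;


Groups with count >= 3:
  Finance: 4 -> PASS
  Sales: 3 -> PASS
  Research: 2 -> filtered out


2 groups:
Finance, 4
Sales, 3


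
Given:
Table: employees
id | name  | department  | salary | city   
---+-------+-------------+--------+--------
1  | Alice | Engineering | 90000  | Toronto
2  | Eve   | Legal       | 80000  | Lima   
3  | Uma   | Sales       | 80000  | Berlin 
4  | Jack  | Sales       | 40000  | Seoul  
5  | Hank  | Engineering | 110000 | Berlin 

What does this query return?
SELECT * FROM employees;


SELECT * returns all 5 rows with all columns

5 rows:
1, Alice, Engineering, 90000, Toronto
2, Eve, Legal, 80000, Lima
3, Uma, Sales, 80000, Berlin
4, Jack, Sales, 40000, Seoul
5, Hank, Engineering, 110000, Berlin


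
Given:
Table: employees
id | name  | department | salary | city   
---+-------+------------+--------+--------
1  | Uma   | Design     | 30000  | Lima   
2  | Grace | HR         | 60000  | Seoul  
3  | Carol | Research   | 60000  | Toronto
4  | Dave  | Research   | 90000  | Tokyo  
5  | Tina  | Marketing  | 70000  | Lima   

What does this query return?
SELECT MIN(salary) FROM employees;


Salaries: 30000, 60000, 60000, 90000, 70000
MIN = 30000

30000


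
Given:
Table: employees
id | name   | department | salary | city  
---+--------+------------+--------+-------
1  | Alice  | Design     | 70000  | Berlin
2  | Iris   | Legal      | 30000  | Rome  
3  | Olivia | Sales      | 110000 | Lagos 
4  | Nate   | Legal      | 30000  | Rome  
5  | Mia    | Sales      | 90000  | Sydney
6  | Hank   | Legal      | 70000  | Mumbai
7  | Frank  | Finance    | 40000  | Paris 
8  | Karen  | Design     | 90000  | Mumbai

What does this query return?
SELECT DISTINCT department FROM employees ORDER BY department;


All 'department' values (row order): Design, Legal, Sales, Legal, Sales, Legal, Finance, Design
Removing duplicates leaves 4 unique value(s).

4 values:
Design
Finance
Legal
Sales


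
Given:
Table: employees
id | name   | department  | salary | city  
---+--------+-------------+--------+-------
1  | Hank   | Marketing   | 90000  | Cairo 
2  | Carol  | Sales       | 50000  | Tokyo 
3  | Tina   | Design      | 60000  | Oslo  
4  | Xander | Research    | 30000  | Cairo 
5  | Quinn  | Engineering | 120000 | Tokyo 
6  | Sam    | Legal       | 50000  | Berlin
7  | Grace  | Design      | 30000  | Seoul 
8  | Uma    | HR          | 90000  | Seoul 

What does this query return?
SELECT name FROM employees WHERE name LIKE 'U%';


LIKE 'U%' matches names starting with 'U'
Matching: 1

1 rows:
Uma


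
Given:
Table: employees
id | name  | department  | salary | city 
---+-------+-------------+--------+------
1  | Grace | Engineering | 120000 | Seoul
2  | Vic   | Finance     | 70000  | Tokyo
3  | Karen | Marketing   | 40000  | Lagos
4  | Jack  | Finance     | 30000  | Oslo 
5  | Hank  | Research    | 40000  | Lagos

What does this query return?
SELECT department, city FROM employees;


Projecting columns: department, city

5 rows:
Engineering, Seoul
Finance, Tokyo
Marketing, Lagos
Finance, Oslo
Research, Lagos


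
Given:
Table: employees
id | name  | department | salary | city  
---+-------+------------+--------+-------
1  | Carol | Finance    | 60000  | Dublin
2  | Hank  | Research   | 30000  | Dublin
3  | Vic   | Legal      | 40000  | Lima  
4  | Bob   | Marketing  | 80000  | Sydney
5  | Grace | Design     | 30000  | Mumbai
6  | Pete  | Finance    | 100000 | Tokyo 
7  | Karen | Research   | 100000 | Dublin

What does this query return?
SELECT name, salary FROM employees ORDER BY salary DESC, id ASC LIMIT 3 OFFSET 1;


Sort by salary DESC (id ASC tiebreak), then skip 1 and take 3
Rows 2 through 4

3 rows:
Karen, 100000
Bob, 80000
Carol, 60000


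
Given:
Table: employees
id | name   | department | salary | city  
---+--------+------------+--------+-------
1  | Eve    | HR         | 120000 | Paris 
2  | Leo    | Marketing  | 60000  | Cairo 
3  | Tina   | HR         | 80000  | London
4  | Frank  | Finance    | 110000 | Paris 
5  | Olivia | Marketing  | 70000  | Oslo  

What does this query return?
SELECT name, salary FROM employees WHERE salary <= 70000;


Filtering: salary <= 70000
Matching: 2 rows

2 rows:
Leo, 60000
Olivia, 70000


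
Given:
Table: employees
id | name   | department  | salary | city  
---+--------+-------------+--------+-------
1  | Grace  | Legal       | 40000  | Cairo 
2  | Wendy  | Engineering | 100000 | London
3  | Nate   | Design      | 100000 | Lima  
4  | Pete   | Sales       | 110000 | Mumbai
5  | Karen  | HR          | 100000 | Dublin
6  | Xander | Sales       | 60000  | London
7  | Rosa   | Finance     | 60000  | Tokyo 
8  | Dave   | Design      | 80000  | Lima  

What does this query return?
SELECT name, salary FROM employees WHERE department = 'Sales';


Filtering: department = 'Sales'
Matching rows: 2

2 rows:
Pete, 110000
Xander, 60000


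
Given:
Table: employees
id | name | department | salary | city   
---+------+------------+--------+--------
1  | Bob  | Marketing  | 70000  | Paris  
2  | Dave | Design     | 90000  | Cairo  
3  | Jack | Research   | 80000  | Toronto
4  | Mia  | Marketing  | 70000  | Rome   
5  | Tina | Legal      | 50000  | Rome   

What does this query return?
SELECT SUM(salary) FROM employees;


SUM(salary) = 70000 + 90000 + 80000 + 70000 + 50000 = 360000

360000


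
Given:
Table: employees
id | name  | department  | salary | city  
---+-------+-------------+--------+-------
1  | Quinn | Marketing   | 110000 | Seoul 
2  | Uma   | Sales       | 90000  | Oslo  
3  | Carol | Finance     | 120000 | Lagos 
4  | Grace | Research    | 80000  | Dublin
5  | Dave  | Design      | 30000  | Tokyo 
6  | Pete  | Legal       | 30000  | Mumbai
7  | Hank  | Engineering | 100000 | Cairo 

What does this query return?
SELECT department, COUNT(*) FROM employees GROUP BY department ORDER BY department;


Assigning each row to its department group:
  Quinn -> Marketing
  Uma -> Sales
  Carol -> Finance
  Grace -> Research
  Dave -> Design
  Pete -> Legal
  Hank -> Engineering


7 groups:
Design, 1
Engineering, 1
Finance, 1
Legal, 1
Marketing, 1
Research, 1
Sales, 1


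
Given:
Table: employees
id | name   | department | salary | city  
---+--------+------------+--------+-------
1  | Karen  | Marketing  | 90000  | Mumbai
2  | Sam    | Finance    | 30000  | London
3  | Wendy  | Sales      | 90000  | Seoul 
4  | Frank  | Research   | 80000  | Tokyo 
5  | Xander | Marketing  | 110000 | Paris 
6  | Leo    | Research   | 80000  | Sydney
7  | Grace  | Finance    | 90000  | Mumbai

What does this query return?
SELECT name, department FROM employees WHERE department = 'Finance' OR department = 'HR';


Filtering: department = 'Finance' OR 'HR'
Matching: 2 rows

2 rows:
Sam, Finance
Grace, Finance


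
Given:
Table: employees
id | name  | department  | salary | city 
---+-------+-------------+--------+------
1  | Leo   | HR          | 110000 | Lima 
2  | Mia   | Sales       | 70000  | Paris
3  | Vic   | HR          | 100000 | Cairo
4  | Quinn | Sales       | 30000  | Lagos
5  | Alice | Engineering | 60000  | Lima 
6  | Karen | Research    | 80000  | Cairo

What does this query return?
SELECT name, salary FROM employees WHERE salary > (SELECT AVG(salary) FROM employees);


Subquery: AVG(salary) = 75000.0
Filtering: salary > 75000.0
  Leo (110000) -> MATCH
  Vic (100000) -> MATCH
  Karen (80000) -> MATCH


3 rows:
Leo, 110000
Vic, 100000
Karen, 80000


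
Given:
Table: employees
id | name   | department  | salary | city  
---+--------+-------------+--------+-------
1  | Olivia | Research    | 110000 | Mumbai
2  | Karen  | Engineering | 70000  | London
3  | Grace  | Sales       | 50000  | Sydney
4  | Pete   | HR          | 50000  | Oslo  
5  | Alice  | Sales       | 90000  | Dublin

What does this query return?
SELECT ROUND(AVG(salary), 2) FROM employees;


SUM(salary) = 370000
COUNT = 5
ROUND(AVG, 2) = ROUND(370000 / 5, 2) = 74000.0

74000.0


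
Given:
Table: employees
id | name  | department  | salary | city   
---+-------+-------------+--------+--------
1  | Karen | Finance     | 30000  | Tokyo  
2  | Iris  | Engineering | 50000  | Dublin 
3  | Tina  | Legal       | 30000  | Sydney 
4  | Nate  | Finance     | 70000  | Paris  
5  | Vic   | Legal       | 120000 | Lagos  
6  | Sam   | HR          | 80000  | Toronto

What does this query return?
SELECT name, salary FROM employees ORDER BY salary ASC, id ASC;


Sorting by salary ASC, then id ASC for ties

6 rows:
Karen, 30000
Tina, 30000
Iris, 50000
Nate, 70000
Sam, 80000
Vic, 120000


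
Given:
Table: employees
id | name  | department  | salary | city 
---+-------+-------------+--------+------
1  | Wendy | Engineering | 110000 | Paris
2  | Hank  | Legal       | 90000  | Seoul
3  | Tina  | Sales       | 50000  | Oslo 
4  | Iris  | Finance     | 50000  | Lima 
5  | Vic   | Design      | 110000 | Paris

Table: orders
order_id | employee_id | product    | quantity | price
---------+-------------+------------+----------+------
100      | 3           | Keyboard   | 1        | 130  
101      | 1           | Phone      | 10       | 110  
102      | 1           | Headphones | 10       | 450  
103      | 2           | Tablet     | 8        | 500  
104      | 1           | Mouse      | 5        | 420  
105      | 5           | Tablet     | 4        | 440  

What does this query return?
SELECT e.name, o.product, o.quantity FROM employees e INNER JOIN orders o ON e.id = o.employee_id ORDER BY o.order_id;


Joining employees.id = orders.employee_id:
  employee Tina (id=3) -> order Keyboard
  employee Wendy (id=1) -> order Phone
  employee Wendy (id=1) -> order Headphones
  employee Hank (id=2) -> order Tablet
  employee Wendy (id=1) -> order Mouse
  employee Vic (id=5) -> order Tablet


6 rows:
Tina, Keyboard, 1
Wendy, Phone, 10
Wendy, Headphones, 10
Hank, Tablet, 8
Wendy, Mouse, 5
Vic, Tablet, 4


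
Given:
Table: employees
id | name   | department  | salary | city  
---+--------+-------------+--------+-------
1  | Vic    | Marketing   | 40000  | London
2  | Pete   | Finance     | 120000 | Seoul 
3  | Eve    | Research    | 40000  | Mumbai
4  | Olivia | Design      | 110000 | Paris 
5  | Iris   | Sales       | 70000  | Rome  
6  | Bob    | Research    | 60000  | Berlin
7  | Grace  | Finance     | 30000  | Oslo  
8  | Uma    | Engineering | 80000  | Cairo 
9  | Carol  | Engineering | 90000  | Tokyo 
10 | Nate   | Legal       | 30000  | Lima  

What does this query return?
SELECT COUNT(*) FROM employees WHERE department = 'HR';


Counting rows where department = 'HR'


0


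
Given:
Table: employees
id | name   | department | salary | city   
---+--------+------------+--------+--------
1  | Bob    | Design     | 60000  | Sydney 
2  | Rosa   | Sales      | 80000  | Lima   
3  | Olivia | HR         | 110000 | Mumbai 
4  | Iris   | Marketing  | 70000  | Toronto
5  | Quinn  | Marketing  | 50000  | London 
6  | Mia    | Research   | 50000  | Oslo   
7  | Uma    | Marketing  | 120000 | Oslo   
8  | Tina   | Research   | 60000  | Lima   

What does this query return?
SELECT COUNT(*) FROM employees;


COUNT(*) counts all rows

8


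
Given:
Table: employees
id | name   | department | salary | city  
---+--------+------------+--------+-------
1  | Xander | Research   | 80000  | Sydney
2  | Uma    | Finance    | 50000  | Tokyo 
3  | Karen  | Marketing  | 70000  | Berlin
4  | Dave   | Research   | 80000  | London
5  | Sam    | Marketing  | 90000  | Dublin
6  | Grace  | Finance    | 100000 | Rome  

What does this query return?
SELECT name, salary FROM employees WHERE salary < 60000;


Filtering: salary < 60000
Matching: 1 rows

1 rows:
Uma, 50000


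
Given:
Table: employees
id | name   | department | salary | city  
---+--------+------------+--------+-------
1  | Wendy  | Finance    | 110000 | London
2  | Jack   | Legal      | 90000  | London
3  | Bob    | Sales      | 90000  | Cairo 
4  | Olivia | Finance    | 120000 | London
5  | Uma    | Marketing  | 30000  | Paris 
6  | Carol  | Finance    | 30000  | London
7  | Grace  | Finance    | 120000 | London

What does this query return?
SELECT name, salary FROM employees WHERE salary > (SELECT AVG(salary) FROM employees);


Subquery: AVG(salary) = 84285.71
Filtering: salary > 84285.71
  Wendy (110000) -> MATCH
  Jack (90000) -> MATCH
  Bob (90000) -> MATCH
  Olivia (120000) -> MATCH
  Grace (120000) -> MATCH


5 rows:
Wendy, 110000
Jack, 90000
Bob, 90000
Olivia, 120000
Grace, 120000


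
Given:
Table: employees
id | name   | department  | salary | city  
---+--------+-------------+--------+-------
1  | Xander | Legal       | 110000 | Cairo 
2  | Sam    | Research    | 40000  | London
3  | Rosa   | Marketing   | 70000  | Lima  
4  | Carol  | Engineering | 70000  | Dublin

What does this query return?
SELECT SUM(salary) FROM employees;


SUM(salary) = 110000 + 40000 + 70000 + 70000 = 290000

290000


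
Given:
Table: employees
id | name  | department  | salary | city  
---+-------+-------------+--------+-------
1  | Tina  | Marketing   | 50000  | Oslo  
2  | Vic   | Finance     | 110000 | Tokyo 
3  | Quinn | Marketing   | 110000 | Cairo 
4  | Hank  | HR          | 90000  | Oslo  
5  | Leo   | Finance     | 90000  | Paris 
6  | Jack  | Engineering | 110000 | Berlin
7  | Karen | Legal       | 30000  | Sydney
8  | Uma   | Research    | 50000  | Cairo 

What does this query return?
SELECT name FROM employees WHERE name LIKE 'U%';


LIKE 'U%' matches names starting with 'U'
Matching: 1

1 rows:
Uma


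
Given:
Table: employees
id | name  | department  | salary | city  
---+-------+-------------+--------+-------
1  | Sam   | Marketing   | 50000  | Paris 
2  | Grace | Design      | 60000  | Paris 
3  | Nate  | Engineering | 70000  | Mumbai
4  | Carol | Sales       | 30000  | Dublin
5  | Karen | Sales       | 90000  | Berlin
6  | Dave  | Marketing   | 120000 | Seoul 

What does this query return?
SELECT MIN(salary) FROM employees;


Salaries: 50000, 60000, 70000, 30000, 90000, 120000
MIN = 30000

30000


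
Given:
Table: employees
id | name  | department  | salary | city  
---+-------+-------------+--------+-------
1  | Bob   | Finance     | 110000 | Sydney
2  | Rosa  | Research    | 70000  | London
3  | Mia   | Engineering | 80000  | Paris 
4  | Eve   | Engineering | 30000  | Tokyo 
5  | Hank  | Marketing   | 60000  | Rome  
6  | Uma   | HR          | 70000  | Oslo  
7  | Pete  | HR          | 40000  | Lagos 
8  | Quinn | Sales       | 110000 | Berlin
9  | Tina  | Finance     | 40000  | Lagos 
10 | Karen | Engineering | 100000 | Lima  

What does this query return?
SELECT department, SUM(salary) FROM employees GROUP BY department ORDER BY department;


Summing salary within each department:
  Engineering: 80000 + 30000 + 100000 = 210000
  Finance: 110000 + 40000 = 150000
  HR: 70000 + 40000 = 110000
  Marketing: 60000 = 60000
  Research: 70000 = 70000
  Sales: 110000 = 110000


6 groups:
Engineering, 210000
Finance, 150000
HR, 110000
Marketing, 60000
Research, 70000
Sales, 110000


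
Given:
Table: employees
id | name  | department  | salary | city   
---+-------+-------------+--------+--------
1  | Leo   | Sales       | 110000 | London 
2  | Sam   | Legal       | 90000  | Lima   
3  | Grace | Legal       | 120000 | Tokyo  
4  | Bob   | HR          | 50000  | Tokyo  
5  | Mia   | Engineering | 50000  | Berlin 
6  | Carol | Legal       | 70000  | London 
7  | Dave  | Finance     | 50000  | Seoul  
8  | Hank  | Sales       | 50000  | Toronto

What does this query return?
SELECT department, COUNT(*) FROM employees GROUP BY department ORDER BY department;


Assigning each row to its department group:
  Leo -> Sales
  Sam -> Legal
  Grace -> Legal
  Bob -> HR
  Mia -> Engineering
  Carol -> Legal
  Dave -> Finance
  Hank -> Sales


5 groups:
Engineering, 1
Finance, 1
HR, 1
Legal, 3
Sales, 2


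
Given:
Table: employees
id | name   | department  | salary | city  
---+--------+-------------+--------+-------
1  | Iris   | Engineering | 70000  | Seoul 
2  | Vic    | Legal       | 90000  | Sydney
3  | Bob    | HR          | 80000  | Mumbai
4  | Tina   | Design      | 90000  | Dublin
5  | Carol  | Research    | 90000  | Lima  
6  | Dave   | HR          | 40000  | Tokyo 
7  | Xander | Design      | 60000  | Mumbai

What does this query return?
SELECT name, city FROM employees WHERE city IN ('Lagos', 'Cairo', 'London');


Filtering: city IN ('Lagos', 'Cairo', 'London')
Matching: 0 rows

Empty result set (0 rows)


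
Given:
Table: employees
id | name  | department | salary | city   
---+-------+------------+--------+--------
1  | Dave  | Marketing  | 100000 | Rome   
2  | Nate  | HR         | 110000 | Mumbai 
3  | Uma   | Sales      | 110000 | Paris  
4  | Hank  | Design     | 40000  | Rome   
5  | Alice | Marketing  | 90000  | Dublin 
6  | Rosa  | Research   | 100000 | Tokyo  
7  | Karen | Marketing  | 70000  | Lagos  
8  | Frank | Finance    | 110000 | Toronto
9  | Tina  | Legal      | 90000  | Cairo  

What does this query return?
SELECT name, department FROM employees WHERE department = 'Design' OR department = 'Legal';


Filtering: department = 'Design' OR 'Legal'
Matching: 2 rows

2 rows:
Hank, Design
Tina, Legal


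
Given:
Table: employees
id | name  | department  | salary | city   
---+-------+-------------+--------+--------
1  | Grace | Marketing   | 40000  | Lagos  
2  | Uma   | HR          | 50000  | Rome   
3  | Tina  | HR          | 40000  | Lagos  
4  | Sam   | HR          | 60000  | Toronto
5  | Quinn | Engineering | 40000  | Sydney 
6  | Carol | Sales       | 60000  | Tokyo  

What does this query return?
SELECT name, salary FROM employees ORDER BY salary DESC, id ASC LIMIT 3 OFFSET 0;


Sort by salary DESC (id ASC tiebreak), then skip 0 and take 3
Rows 1 through 3

3 rows:
Sam, 60000
Carol, 60000
Uma, 50000


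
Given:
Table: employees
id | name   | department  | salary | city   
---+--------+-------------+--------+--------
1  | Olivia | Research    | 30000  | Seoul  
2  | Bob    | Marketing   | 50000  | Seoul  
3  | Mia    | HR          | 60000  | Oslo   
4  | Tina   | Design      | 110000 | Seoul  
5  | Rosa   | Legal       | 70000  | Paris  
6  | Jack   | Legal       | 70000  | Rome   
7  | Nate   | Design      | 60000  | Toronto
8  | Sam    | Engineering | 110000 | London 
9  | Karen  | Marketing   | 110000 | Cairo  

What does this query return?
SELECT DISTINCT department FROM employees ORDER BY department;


All 'department' values (row order): Research, Marketing, HR, Design, Legal, Legal, Design, Engineering, Marketing
Removing duplicates leaves 6 unique value(s).

6 values:
Design
Engineering
HR
Legal
Marketing
Research


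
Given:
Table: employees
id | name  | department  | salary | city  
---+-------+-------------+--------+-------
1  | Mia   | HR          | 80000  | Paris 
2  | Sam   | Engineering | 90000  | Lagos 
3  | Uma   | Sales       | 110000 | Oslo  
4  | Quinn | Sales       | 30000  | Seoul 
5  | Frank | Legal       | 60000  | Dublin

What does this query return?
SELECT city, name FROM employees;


Projecting columns: city, name

5 rows:
Paris, Mia
Lagos, Sam
Oslo, Uma
Seoul, Quinn
Dublin, Frank


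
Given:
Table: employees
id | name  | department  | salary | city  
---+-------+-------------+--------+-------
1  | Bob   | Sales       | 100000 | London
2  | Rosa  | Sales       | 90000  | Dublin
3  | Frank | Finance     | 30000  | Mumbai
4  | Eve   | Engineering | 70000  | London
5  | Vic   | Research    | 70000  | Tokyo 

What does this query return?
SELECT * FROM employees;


SELECT * returns all 5 rows with all columns

5 rows:
1, Bob, Sales, 100000, London
2, Rosa, Sales, 90000, Dublin
3, Frank, Finance, 30000, Mumbai
4, Eve, Engineering, 70000, London
5, Vic, Research, 70000, Tokyo


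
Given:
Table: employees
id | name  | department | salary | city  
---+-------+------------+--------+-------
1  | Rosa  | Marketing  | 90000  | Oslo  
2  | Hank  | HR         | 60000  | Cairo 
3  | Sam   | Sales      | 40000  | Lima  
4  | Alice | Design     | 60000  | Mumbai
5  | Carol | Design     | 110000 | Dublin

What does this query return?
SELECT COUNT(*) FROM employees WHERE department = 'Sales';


Counting rows where department = 'Sales'
  Sam -> MATCH


1


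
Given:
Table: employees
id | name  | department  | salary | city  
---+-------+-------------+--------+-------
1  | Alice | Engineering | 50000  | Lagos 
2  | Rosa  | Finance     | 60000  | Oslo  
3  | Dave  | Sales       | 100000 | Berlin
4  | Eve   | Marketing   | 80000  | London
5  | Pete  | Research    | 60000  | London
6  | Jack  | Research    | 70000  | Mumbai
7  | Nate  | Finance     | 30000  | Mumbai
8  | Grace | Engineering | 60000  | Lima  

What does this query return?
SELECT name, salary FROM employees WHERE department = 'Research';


Filtering: department = 'Research'
Matching rows: 2

2 rows:
Pete, 60000
Jack, 70000


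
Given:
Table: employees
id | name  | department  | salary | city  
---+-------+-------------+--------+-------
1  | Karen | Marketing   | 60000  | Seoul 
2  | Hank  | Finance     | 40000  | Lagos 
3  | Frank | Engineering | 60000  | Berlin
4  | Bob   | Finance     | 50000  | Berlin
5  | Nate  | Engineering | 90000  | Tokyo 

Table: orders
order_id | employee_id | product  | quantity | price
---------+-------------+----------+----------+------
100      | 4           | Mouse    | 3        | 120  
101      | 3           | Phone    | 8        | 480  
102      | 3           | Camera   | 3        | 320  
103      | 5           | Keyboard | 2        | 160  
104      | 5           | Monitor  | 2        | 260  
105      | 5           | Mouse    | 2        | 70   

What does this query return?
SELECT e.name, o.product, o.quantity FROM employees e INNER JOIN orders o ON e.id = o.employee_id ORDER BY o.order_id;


Joining employees.id = orders.employee_id:
  employee Bob (id=4) -> order Mouse
  employee Frank (id=3) -> order Phone
  employee Frank (id=3) -> order Camera
  employee Nate (id=5) -> order Keyboard
  employee Nate (id=5) -> order Monitor
  employee Nate (id=5) -> order Mouse


6 rows:
Bob, Mouse, 3
Frank, Phone, 8
Frank, Camera, 3
Nate, Keyboard, 2
Nate, Monitor, 2
Nate, Mouse, 2


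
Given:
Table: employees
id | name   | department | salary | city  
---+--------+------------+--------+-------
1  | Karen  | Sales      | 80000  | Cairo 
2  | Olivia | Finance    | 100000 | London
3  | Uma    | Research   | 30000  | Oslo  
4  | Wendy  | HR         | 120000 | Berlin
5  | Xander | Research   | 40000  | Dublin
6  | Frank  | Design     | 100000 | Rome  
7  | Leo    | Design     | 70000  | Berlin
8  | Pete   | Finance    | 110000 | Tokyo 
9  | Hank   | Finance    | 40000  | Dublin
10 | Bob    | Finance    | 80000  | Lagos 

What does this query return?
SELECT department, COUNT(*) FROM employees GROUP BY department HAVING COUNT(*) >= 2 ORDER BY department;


Groups with count >= 2:
  Design: 2 -> PASS
  Finance: 4 -> PASS
  Research: 2 -> PASS
  HR: 1 -> filtered out
  Sales: 1 -> filtered out


3 groups:
Design, 2
Finance, 4
Research, 2


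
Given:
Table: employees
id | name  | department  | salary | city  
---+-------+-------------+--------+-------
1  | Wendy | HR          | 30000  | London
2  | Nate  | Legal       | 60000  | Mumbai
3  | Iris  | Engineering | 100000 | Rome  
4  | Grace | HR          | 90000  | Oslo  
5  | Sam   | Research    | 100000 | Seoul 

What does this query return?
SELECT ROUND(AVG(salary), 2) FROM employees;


SUM(salary) = 380000
COUNT = 5
ROUND(AVG, 2) = ROUND(380000 / 5, 2) = 76000.0

76000.0


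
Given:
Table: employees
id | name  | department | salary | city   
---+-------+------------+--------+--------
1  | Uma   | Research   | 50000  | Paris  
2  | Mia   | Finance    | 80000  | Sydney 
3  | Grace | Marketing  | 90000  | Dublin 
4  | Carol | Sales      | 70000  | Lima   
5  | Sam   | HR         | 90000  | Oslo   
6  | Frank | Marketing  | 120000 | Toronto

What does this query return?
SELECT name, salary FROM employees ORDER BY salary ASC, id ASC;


Sorting by salary ASC, then id ASC for ties

6 rows:
Uma, 50000
Carol, 70000
Mia, 80000
Grace, 90000
Sam, 90000
Frank, 120000


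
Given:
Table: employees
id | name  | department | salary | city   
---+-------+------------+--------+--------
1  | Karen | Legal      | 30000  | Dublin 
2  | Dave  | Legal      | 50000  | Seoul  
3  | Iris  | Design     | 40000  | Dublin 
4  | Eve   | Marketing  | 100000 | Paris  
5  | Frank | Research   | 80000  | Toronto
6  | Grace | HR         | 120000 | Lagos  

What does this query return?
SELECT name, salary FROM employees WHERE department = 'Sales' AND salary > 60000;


Filtering: department = 'Sales' AND salary > 60000
Matching: 0 rows

Empty result set (0 rows)


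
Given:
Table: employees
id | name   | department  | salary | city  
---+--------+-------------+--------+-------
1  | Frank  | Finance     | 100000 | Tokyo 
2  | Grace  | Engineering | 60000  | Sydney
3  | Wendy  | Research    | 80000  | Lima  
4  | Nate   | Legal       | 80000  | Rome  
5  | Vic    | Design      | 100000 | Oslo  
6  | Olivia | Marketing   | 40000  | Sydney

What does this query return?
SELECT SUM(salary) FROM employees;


SUM(salary) = 100000 + 60000 + 80000 + 80000 + 100000 + 40000 = 460000

460000


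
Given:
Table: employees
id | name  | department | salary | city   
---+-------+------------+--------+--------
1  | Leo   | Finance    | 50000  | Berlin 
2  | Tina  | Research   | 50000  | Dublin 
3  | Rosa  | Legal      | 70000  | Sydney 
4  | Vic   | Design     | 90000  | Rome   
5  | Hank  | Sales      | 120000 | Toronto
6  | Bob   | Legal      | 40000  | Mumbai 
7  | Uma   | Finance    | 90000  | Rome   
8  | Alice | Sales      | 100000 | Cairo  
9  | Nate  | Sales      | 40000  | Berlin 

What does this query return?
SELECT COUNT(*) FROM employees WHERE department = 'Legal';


Counting rows where department = 'Legal'
  Rosa -> MATCH
  Bob -> MATCH


2


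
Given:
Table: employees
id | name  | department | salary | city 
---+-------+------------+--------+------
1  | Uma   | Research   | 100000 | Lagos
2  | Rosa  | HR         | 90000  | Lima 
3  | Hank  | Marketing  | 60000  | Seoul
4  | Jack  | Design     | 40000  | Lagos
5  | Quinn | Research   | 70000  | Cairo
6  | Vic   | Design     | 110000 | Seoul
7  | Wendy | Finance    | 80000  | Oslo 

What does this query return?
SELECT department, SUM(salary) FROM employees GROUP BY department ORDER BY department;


Summing salary within each department:
  Design: 40000 + 110000 = 150000
  Finance: 80000 = 80000
  HR: 90000 = 90000
  Marketing: 60000 = 60000
  Research: 100000 + 70000 = 170000


5 groups:
Design, 150000
Finance, 80000
HR, 90000
Marketing, 60000
Research, 170000


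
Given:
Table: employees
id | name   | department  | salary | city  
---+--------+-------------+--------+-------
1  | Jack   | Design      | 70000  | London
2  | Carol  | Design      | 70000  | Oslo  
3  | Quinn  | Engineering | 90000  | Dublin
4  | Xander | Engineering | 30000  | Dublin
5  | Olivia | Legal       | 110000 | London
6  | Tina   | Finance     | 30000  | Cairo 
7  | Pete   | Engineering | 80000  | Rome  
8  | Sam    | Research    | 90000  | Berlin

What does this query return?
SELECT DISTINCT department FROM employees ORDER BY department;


All 'department' values (row order): Design, Design, Engineering, Engineering, Legal, Finance, Engineering, Research
Removing duplicates leaves 5 unique value(s).

5 values:
Design
Engineering
Finance
Legal
Research


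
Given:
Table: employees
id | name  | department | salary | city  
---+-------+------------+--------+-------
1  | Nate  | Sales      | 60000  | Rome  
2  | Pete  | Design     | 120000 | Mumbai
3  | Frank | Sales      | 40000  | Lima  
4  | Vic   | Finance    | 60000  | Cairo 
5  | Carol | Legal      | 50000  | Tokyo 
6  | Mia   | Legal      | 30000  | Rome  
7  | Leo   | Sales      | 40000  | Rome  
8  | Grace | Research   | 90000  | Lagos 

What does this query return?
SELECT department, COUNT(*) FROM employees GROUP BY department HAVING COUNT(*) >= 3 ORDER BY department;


Groups with count >= 3:
  Sales: 3 -> PASS
  Design: 1 -> filtered out
  Finance: 1 -> filtered out
  Legal: 2 -> filtered out
  Research: 1 -> filtered out


1 groups:
Sales, 3


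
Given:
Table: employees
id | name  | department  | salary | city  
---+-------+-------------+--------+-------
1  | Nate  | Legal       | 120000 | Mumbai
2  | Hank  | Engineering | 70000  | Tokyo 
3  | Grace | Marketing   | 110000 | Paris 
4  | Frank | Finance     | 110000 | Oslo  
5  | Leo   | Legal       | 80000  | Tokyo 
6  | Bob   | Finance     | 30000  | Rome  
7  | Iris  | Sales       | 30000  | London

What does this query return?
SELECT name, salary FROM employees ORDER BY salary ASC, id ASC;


Sorting by salary ASC, then id ASC for ties

7 rows:
Bob, 30000
Iris, 30000
Hank, 70000
Leo, 80000
Grace, 110000
Frank, 110000
Nate, 120000


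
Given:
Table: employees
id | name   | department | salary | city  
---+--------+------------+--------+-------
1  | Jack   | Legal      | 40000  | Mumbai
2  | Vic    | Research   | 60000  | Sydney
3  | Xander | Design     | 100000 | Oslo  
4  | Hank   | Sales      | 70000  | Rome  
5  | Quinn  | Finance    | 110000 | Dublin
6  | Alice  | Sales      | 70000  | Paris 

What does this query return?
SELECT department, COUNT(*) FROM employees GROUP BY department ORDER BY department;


Assigning each row to its department group:
  Jack -> Legal
  Vic -> Research
  Xander -> Design
  Hank -> Sales
  Quinn -> Finance
  Alice -> Sales


5 groups:
Design, 1
Finance, 1
Legal, 1
Research, 1
Sales, 2


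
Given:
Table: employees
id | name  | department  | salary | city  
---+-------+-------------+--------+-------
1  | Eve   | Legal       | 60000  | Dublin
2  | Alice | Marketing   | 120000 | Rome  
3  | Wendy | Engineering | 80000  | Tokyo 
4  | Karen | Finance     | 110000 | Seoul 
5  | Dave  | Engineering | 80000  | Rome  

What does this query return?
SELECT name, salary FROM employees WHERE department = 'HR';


Filtering: department = 'HR'
Matching rows: 0

Empty result set (0 rows)


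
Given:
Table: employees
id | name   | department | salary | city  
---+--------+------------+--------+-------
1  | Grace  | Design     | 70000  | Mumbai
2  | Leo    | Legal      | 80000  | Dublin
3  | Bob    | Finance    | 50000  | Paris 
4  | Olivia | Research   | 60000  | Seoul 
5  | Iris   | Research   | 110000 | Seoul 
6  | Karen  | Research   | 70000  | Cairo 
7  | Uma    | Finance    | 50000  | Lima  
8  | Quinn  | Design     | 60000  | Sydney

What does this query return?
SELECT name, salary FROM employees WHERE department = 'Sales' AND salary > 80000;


Filtering: department = 'Sales' AND salary > 80000
Matching: 0 rows

Empty result set (0 rows)


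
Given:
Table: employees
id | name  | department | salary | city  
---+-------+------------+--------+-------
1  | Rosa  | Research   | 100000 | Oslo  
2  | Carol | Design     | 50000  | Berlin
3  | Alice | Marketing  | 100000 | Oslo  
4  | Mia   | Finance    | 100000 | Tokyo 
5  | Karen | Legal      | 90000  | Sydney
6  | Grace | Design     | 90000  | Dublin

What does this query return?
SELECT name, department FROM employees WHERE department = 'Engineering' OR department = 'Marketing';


Filtering: department = 'Engineering' OR 'Marketing'
Matching: 1 rows

1 rows:
Alice, Marketing


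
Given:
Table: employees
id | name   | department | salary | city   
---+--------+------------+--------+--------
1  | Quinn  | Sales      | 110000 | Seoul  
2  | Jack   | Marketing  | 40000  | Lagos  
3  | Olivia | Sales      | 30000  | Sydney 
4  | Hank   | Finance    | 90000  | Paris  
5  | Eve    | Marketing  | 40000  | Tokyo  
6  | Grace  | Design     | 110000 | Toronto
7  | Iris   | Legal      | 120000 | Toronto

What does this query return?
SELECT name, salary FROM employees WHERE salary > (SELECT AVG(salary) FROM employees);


Subquery: AVG(salary) = 77142.86
Filtering: salary > 77142.86
  Quinn (110000) -> MATCH
  Hank (90000) -> MATCH
  Grace (110000) -> MATCH
  Iris (120000) -> MATCH


4 rows:
Quinn, 110000
Hank, 90000
Grace, 110000
Iris, 120000


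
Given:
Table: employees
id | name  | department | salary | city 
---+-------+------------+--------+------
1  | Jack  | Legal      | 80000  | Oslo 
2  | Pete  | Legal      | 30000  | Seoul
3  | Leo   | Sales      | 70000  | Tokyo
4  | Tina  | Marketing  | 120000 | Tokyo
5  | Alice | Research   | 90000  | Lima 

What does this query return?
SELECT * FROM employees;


SELECT * returns all 5 rows with all columns

5 rows:
1, Jack, Legal, 80000, Oslo
2, Pete, Legal, 30000, Seoul
3, Leo, Sales, 70000, Tokyo
4, Tina, Marketing, 120000, Tokyo
5, Alice, Research, 90000, Lima


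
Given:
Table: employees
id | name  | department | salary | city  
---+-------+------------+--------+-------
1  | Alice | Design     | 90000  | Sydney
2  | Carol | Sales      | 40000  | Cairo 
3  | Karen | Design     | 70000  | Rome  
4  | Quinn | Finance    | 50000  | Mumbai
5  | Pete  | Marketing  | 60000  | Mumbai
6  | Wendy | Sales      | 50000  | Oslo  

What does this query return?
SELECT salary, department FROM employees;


Projecting columns: salary, department

6 rows:
90000, Design
40000, Sales
70000, Design
50000, Finance
60000, Marketing
50000, Sales


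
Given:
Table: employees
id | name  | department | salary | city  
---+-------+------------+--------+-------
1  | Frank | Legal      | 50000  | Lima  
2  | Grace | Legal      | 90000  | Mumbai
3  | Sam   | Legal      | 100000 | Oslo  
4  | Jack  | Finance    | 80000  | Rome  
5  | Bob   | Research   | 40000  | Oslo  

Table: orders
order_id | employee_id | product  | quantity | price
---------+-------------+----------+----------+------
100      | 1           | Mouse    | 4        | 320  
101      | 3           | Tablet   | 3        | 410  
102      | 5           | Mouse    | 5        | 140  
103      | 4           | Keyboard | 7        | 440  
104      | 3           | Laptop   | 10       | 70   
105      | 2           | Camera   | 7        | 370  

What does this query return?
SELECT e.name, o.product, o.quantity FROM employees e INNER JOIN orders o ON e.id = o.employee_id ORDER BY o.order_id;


Joining employees.id = orders.employee_id:
  employee Frank (id=1) -> order Mouse
  employee Sam (id=3) -> order Tablet
  employee Bob (id=5) -> order Mouse
  employee Jack (id=4) -> order Keyboard
  employee Sam (id=3) -> order Laptop
  employee Grace (id=2) -> order Camera


6 rows:
Frank, Mouse, 4
Sam, Tablet, 3
Bob, Mouse, 5
Jack, Keyboard, 7
Sam, Laptop, 10
Grace, Camera, 7


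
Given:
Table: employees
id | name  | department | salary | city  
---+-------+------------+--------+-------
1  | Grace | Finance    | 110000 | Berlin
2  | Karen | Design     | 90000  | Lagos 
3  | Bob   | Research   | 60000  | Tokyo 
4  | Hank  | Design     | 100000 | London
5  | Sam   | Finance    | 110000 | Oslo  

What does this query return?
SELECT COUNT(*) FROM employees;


COUNT(*) counts all rows

5


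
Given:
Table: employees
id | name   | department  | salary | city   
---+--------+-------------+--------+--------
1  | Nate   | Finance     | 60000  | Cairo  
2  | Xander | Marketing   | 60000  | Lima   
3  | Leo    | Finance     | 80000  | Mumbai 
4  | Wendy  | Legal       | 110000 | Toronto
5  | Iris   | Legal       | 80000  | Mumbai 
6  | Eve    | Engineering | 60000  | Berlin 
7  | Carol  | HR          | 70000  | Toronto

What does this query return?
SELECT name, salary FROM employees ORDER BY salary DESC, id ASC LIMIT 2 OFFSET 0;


Sort by salary DESC (id ASC tiebreak), then skip 0 and take 2
Rows 1 through 2

2 rows:
Wendy, 110000
Leo, 80000


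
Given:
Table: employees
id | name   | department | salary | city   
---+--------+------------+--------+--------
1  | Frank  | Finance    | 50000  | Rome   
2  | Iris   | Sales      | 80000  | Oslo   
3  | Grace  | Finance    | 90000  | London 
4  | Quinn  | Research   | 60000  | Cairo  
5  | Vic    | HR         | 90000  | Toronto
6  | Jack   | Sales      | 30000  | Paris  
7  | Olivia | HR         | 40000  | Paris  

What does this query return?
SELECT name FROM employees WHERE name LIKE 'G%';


LIKE 'G%' matches names starting with 'G'
Matching: 1

1 rows:
Grace
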